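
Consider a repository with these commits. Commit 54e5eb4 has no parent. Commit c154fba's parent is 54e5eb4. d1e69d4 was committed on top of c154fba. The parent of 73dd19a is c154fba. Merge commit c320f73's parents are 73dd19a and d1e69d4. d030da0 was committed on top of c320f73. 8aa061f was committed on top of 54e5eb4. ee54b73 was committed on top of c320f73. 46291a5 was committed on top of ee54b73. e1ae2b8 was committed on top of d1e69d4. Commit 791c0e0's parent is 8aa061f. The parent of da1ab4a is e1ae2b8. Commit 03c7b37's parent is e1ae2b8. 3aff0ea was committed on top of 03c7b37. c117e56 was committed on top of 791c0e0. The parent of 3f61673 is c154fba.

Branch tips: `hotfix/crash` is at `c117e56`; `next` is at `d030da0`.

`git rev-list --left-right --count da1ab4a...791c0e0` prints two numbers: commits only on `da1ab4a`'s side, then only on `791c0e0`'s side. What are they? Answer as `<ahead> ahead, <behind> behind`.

4 ahead, 2 behind

Reachable from da1ab4a: {54e5eb4, c154fba, d1e69d4, da1ab4a, e1ae2b8}.
Reachable from 791c0e0: {54e5eb4, 791c0e0, 8aa061f}.
Only in da1ab4a's history (ahead): {c154fba, d1e69d4, da1ab4a, e1ae2b8} — 4.
Only in 791c0e0's history (behind): {791c0e0, 8aa061f} — 2.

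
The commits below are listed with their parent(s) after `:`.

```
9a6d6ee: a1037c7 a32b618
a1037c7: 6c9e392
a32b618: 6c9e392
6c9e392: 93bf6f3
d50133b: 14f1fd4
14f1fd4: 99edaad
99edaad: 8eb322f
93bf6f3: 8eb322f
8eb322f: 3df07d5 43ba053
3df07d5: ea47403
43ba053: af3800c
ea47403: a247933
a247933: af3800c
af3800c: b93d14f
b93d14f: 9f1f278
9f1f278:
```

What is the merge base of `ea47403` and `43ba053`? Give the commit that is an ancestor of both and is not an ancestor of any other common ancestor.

af3800c

Ancestors of ea47403: {9f1f278, a247933, af3800c, b93d14f, ea47403}.
Ancestors of 43ba053: {43ba053, 9f1f278, af3800c, b93d14f}.
Common ancestors: {9f1f278, af3800c, b93d14f}.
Among these, af3800c is not an ancestor of any other common ancestor — it is the merge base.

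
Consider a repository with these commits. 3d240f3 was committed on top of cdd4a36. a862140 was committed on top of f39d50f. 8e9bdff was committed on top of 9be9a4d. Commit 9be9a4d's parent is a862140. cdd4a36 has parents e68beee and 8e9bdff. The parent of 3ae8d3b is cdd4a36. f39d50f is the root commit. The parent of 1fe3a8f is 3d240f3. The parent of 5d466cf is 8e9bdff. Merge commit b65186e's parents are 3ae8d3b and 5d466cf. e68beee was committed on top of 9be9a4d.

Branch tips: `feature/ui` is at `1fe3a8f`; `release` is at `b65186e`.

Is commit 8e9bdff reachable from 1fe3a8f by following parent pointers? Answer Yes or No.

Ancestors of 1fe3a8f (commits reachable by following parents): {1fe3a8f, 3d240f3, 8e9bdff, 9be9a4d, a862140, cdd4a36, e68beee, f39d50f}.
8e9bdff is in that set, so it is an ancestor of 1fe3a8f.

Yes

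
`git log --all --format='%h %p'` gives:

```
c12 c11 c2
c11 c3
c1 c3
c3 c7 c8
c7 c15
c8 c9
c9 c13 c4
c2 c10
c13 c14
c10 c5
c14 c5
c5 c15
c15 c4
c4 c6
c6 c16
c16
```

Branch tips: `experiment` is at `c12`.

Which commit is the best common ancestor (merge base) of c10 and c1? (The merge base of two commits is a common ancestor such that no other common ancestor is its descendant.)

c5

Ancestors of c10: {c10, c15, c16, c4, c5, c6}.
Ancestors of c1: {c1, c13, c14, c15, c16, c3, c4, c5, c6, c7, c8, c9}.
Common ancestors: {c15, c16, c4, c5, c6}.
Among these, c5 is not an ancestor of any other common ancestor — it is the merge base.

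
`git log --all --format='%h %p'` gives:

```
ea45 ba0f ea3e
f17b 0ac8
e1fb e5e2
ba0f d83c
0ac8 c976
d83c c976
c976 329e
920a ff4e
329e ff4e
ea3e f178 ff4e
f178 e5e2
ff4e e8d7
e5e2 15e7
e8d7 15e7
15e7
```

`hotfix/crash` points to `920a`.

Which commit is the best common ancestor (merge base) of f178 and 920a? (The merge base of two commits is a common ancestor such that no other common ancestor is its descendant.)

15e7

Ancestors of f178: {15e7, e5e2, f178}.
Ancestors of 920a: {15e7, 920a, e8d7, ff4e}.
Common ancestors: {15e7}.
The only common ancestor is 15e7, so it is the merge base.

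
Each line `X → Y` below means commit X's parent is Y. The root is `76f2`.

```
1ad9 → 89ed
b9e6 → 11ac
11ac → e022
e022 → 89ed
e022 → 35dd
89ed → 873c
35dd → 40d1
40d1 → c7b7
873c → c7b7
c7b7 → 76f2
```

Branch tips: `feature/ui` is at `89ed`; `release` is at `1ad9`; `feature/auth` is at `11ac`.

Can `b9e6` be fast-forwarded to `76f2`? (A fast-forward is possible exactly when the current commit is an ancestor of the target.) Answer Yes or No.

No

A fast-forward from b9e6 to 76f2 is possible iff b9e6 is an ancestor of 76f2.
Ancestors of 76f2: {76f2}.
b9e6 is not among them, so fast-forward is not possible.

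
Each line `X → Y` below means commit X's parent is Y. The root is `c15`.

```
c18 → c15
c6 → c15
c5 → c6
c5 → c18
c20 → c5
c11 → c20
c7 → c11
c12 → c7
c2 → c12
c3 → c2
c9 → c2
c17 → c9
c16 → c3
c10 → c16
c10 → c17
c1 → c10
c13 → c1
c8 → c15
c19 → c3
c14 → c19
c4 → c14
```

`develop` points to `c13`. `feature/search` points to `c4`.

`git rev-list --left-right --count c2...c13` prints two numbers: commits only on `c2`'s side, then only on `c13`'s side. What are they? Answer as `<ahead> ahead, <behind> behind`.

Reachable from c2: {c11, c12, c15, c18, c2, c20, c5, c6, c7}.
Reachable from c13: {c1, c10, c11, c12, c13, c15, c16, c17, c18, c2, c20, c3, c5, c6, c7, c9}.
Only in c2's history (ahead): {} — 0.
Only in c13's history (behind): {c1, c10, c13, c16, c17, c3, c9} — 7.

0 ahead, 7 behind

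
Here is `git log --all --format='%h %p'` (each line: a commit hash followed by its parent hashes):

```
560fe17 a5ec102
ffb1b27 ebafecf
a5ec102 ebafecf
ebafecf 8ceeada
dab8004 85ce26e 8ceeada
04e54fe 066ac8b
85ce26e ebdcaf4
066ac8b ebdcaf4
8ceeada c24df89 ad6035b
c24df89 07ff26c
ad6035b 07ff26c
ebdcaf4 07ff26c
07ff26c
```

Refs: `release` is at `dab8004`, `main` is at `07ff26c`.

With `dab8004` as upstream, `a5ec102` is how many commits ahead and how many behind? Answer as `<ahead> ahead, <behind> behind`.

2 ahead, 3 behind

Reachable from a5ec102: {07ff26c, 8ceeada, a5ec102, ad6035b, c24df89, ebafecf}.
Reachable from dab8004: {07ff26c, 85ce26e, 8ceeada, ad6035b, c24df89, dab8004, ebdcaf4}.
Only in a5ec102's history (ahead): {a5ec102, ebafecf} — 2.
Only in dab8004's history (behind): {85ce26e, dab8004, ebdcaf4} — 3.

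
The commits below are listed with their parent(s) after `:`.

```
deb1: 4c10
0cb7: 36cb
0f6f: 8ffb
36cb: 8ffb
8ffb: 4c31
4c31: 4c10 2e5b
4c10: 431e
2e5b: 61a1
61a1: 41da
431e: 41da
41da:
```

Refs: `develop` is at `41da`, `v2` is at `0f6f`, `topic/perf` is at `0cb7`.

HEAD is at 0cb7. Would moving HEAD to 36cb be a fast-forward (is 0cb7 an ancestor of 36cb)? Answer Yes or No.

A fast-forward from 0cb7 to 36cb is possible iff 0cb7 is an ancestor of 36cb.
Ancestors of 36cb: {2e5b, 36cb, 41da, 431e, 4c10, 4c31, 61a1, 8ffb}.
0cb7 is not among them, so fast-forward is not possible.

No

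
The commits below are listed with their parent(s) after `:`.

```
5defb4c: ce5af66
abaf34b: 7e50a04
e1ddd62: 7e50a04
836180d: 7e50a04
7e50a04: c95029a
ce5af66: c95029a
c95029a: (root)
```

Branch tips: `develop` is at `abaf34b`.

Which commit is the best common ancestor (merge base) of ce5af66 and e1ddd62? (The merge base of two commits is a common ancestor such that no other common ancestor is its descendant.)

Ancestors of ce5af66: {c95029a, ce5af66}.
Ancestors of e1ddd62: {7e50a04, c95029a, e1ddd62}.
Common ancestors: {c95029a}.
The only common ancestor is c95029a, so it is the merge base.

c95029a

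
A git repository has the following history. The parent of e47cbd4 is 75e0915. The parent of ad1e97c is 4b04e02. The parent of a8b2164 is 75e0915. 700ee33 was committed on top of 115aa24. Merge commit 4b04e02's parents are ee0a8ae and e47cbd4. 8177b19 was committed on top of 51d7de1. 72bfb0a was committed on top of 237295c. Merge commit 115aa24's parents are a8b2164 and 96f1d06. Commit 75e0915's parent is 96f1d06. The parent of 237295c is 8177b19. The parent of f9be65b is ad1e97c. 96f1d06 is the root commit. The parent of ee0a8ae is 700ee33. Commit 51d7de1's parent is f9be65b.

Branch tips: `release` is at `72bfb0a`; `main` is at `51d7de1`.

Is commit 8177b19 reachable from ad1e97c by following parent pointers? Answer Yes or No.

Ancestors of ad1e97c: {115aa24, 4b04e02, 700ee33, 75e0915, 96f1d06, a8b2164, ad1e97c, e47cbd4, ee0a8ae}.
8177b19 is not in that set, so it is not an ancestor of ad1e97c.

No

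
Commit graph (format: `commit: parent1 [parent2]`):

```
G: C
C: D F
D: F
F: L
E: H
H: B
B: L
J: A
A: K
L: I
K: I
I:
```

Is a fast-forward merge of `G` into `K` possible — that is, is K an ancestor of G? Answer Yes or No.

A fast-forward from K to G is possible iff K is an ancestor of G.
Ancestors of G: {C, D, F, G, I, L}.
K is not among them, so fast-forward is not possible.

No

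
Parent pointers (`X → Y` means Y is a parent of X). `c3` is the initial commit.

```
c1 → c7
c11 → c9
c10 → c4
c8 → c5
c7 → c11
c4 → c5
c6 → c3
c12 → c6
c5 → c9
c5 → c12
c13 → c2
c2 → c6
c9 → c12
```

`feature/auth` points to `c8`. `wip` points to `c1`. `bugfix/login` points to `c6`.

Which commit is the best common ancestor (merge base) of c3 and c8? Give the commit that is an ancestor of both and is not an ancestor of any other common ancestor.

Ancestors of c3: {c3}.
Ancestors of c8: {c12, c3, c5, c6, c8, c9}.
Common ancestors: {c3}.
The only common ancestor is c3, so it is the merge base.

c3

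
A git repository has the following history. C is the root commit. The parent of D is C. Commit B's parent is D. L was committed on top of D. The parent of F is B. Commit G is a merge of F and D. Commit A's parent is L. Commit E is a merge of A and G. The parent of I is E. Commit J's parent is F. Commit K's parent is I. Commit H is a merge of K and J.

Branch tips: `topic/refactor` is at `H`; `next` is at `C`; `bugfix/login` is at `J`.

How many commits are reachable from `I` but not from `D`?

7

Reachable from I: {A, B, C, D, E, F, G, I, L}.
Reachable from D: {C, D}.
In I's history but not D's: {A, B, E, F, G, I, L} — 7 commits.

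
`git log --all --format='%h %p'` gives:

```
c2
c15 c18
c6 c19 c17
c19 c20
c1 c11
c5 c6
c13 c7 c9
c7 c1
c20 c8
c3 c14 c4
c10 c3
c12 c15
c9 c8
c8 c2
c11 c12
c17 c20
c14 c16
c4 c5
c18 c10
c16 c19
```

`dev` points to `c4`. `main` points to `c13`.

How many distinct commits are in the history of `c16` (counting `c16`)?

Walking parent pointers from c16: reachable set = {c16, c19, c2, c20, c8}.
That is 5 commits.

5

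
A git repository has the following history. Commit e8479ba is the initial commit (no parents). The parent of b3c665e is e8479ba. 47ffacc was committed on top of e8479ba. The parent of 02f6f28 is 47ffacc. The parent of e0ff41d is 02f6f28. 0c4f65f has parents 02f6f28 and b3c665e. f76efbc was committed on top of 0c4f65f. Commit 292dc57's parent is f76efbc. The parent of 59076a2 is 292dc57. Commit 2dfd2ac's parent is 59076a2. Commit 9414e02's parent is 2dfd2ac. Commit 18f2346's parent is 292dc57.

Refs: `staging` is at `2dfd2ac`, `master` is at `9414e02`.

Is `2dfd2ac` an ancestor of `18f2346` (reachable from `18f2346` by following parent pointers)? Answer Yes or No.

No

Ancestors of 18f2346: {02f6f28, 0c4f65f, 18f2346, 292dc57, 47ffacc, b3c665e, e8479ba, f76efbc}.
2dfd2ac is not in that set, so it is not an ancestor of 18f2346.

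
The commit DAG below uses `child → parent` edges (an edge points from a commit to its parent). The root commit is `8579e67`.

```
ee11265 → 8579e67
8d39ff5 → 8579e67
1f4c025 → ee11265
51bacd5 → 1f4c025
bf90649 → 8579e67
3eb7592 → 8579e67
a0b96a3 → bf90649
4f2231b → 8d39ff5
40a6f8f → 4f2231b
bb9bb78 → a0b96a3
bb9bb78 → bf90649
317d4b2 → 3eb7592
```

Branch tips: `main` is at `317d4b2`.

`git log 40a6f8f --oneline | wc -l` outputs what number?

Walking parent pointers from 40a6f8f: reachable set = {40a6f8f, 4f2231b, 8579e67, 8d39ff5}.
That is 4 commits.

4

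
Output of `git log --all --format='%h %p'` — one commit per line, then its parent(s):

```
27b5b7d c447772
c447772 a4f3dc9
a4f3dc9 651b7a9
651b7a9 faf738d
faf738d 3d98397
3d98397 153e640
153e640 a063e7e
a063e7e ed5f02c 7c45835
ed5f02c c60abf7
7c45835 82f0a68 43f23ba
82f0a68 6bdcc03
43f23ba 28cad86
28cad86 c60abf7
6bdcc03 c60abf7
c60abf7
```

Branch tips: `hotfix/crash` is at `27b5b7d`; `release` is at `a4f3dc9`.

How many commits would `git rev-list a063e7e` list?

8

Walking parent pointers from a063e7e: reachable set = {28cad86, 43f23ba, 6bdcc03, 7c45835, 82f0a68, a063e7e, c60abf7, ed5f02c}.
That is 8 commits.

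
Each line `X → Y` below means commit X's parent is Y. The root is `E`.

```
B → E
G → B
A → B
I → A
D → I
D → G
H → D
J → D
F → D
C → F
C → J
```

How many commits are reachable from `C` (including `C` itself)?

Walking parent pointers from C: reachable set = {A, B, C, D, E, F, G, I, J}.
That is 9 commits.

9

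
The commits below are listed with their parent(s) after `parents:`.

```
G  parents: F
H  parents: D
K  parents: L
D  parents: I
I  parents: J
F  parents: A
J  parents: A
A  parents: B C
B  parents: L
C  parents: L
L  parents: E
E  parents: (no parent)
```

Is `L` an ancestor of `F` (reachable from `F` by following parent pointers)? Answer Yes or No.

Ancestors of F (commits reachable by following parents): {A, B, C, E, F, L}.
L is in that set, so it is an ancestor of F.

Yes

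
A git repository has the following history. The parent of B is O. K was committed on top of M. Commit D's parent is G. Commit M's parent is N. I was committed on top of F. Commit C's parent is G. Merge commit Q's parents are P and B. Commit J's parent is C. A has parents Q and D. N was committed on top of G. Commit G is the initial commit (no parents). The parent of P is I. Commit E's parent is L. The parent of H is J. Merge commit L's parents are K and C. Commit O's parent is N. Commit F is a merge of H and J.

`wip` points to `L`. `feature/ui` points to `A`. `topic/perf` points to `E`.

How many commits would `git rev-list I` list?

6

Walking parent pointers from I: reachable set = {C, F, G, H, I, J}.
That is 6 commits.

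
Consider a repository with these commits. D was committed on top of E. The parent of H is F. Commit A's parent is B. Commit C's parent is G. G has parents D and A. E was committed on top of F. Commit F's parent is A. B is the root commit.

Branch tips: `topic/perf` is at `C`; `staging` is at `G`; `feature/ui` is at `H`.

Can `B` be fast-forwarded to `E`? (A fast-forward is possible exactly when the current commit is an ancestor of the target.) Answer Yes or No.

A fast-forward from B to E is possible iff B is an ancestor of E.
Ancestors of E: {A, B, E, F}.
B is among them, so fast-forward is possible.

Yes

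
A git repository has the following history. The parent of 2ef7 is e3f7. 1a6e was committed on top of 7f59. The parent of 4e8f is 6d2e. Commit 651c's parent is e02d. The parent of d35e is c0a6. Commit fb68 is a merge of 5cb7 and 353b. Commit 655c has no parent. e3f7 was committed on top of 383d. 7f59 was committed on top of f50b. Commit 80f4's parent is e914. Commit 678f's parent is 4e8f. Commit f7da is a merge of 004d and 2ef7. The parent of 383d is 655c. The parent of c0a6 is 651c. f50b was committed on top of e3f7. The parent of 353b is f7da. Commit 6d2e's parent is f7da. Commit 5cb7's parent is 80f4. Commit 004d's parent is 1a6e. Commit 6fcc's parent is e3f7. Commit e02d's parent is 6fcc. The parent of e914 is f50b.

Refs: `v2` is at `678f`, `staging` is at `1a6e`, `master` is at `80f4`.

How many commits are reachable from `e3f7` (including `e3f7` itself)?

Walking parent pointers from e3f7: reachable set = {383d, 655c, e3f7}.
That is 3 commits.

3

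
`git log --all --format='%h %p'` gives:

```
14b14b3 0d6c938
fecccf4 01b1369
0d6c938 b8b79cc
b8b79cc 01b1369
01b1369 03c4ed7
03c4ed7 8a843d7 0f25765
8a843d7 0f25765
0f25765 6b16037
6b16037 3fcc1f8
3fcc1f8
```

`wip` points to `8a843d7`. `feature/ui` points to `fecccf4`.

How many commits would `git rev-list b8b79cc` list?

Walking parent pointers from b8b79cc: reachable set = {01b1369, 03c4ed7, 0f25765, 3fcc1f8, 6b16037, 8a843d7, b8b79cc}.
That is 7 commits.

7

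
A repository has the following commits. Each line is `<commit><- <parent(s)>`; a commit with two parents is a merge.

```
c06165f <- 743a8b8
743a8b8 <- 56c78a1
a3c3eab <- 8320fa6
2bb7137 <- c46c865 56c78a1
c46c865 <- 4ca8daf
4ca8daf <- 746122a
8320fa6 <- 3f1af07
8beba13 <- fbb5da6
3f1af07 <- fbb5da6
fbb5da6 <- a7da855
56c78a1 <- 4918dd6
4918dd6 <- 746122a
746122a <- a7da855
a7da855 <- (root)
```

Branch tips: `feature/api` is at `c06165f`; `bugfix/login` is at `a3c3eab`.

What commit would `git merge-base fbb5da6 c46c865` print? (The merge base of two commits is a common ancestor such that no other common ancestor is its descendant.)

Ancestors of fbb5da6: {a7da855, fbb5da6}.
Ancestors of c46c865: {4ca8daf, 746122a, a7da855, c46c865}.
Common ancestors: {a7da855}.
The only common ancestor is a7da855, so it is the merge base.

a7da855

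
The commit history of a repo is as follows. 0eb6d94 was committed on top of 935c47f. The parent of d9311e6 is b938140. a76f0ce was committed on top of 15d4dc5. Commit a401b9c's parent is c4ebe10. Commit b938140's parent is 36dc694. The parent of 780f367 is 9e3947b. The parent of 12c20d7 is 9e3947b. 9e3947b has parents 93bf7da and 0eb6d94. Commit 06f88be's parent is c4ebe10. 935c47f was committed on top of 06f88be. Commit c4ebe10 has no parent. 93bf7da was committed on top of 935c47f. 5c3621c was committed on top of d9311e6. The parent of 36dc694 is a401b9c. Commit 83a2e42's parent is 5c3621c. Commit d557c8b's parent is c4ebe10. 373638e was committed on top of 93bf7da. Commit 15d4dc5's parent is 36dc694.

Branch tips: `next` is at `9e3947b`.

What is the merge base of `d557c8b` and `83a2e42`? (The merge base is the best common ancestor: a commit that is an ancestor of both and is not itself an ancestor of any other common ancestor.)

Ancestors of d557c8b: {c4ebe10, d557c8b}.
Ancestors of 83a2e42: {36dc694, 5c3621c, 83a2e42, a401b9c, b938140, c4ebe10, d9311e6}.
Common ancestors: {c4ebe10}.
The only common ancestor is c4ebe10, so it is the merge base.

c4ebe10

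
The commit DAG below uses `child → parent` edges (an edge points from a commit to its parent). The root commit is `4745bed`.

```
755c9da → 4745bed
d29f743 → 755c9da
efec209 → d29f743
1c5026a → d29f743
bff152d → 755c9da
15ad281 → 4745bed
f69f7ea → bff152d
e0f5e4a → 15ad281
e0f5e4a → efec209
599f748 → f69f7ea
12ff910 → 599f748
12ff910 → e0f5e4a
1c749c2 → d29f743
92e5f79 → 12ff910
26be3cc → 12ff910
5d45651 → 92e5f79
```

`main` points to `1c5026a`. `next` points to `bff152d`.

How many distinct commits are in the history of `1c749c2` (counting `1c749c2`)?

4

Walking parent pointers from 1c749c2: reachable set = {1c749c2, 4745bed, 755c9da, d29f743}.
That is 4 commits.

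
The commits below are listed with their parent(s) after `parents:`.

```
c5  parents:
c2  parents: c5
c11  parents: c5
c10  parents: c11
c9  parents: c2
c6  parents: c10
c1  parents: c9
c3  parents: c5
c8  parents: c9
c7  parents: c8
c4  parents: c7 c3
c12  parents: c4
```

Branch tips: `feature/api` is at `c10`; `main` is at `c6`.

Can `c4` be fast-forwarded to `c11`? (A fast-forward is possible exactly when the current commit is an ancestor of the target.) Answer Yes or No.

No

A fast-forward from c4 to c11 is possible iff c4 is an ancestor of c11.
Ancestors of c11: {c11, c5}.
c4 is not among them, so fast-forward is not possible.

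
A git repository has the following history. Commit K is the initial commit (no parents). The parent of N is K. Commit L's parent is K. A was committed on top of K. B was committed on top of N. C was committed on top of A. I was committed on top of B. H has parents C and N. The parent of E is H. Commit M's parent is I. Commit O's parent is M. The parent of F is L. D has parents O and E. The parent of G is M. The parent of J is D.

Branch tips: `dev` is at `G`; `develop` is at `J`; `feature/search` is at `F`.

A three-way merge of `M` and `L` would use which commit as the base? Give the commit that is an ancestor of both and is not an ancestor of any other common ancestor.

K

Ancestors of M: {B, I, K, M, N}.
Ancestors of L: {K, L}.
Common ancestors: {K}.
The only common ancestor is K, so it is the merge base.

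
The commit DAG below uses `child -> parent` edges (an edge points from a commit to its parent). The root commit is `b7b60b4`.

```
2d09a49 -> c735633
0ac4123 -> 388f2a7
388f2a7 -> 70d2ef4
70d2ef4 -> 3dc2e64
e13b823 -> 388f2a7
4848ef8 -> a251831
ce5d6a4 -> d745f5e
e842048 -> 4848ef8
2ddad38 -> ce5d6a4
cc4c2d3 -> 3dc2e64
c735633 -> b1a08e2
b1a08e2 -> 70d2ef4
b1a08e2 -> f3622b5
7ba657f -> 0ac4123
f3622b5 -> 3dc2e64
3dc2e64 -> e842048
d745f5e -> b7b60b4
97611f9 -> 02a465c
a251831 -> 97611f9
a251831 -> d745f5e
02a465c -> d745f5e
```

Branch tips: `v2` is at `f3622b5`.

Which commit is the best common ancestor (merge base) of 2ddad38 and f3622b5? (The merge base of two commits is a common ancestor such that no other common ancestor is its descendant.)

Ancestors of 2ddad38: {2ddad38, b7b60b4, ce5d6a4, d745f5e}.
Ancestors of f3622b5: {02a465c, 3dc2e64, 4848ef8, 97611f9, a251831, b7b60b4, d745f5e, e842048, f3622b5}.
Common ancestors: {b7b60b4, d745f5e}.
Among these, d745f5e is not an ancestor of any other common ancestor — it is the merge base.

d745f5e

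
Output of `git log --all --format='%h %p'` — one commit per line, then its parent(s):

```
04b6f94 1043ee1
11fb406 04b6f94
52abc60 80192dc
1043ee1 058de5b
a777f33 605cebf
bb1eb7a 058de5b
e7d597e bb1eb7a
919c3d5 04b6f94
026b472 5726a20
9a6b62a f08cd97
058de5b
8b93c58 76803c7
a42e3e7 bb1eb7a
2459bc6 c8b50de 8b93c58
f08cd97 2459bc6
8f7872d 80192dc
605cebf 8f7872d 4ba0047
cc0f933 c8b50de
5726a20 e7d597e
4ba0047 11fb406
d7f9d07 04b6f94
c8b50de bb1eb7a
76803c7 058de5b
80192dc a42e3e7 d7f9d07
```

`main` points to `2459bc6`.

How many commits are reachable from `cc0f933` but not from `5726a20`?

2

Reachable from cc0f933: {058de5b, bb1eb7a, c8b50de, cc0f933}.
Reachable from 5726a20: {058de5b, 5726a20, bb1eb7a, e7d597e}.
In cc0f933's history but not 5726a20's: {c8b50de, cc0f933} — 2 commits.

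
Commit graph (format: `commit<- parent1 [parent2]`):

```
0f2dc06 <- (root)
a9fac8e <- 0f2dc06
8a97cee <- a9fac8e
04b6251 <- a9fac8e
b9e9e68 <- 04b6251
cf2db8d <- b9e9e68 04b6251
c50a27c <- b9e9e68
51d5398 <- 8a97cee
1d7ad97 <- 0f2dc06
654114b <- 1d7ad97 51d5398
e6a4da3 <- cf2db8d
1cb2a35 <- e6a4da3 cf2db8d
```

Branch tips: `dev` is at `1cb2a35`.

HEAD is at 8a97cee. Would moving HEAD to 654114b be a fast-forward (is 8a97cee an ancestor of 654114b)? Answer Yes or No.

A fast-forward from 8a97cee to 654114b is possible iff 8a97cee is an ancestor of 654114b.
Ancestors of 654114b: {0f2dc06, 1d7ad97, 51d5398, 654114b, 8a97cee, a9fac8e}.
8a97cee is among them, so fast-forward is possible.

Yes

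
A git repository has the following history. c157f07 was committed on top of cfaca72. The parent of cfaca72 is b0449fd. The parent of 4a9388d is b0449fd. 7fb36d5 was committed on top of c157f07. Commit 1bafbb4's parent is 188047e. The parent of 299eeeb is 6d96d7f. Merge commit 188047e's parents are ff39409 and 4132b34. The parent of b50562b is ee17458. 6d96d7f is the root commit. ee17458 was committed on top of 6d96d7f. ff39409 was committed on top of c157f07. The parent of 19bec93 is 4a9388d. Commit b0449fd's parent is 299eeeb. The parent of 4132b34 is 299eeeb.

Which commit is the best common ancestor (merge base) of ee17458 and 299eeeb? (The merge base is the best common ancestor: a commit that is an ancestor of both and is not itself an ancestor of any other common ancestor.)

6d96d7f

Ancestors of ee17458: {6d96d7f, ee17458}.
Ancestors of 299eeeb: {299eeeb, 6d96d7f}.
Common ancestors: {6d96d7f}.
The only common ancestor is 6d96d7f, so it is the merge base.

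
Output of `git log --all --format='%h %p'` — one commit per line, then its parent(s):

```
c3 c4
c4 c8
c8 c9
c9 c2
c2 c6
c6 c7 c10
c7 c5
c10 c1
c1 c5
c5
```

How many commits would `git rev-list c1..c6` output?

3

Reachable from c6: {c1, c10, c5, c6, c7}.
Reachable from c1: {c1, c5}.
In c6's history but not c1's: {c10, c6, c7} — 3 commits.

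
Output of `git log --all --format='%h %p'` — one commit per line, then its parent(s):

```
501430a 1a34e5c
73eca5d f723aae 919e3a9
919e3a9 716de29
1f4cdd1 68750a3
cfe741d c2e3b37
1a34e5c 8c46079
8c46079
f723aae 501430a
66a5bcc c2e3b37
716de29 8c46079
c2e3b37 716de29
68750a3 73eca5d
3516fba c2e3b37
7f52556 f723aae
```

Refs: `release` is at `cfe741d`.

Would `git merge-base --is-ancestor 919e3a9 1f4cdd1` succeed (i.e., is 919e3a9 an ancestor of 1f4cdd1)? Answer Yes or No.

Ancestors of 1f4cdd1 (commits reachable by following parents): {1a34e5c, 1f4cdd1, 501430a, 68750a3, 716de29, 73eca5d, 8c46079, 919e3a9, f723aae}.
919e3a9 is in that set, so it is an ancestor of 1f4cdd1.

Yes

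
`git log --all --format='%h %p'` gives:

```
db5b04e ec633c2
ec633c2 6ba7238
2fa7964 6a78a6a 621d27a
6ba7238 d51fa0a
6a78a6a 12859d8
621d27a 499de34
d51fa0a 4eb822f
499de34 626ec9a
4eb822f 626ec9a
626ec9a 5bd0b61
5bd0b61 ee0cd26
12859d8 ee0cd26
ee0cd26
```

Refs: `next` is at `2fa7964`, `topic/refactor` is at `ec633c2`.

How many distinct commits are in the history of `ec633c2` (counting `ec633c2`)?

7

Walking parent pointers from ec633c2: reachable set = {4eb822f, 5bd0b61, 626ec9a, 6ba7238, d51fa0a, ec633c2, ee0cd26}.
That is 7 commits.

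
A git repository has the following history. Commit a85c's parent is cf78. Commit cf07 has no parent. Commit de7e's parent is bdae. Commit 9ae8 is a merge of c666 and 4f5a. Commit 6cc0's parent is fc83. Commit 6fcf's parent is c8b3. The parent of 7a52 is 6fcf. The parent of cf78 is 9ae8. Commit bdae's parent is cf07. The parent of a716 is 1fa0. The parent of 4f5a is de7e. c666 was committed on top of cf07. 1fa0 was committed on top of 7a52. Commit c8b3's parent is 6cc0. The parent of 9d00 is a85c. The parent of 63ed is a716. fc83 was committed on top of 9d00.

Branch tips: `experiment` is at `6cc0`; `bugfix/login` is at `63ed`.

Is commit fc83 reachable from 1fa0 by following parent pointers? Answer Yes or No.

Ancestors of 1fa0 (commits reachable by following parents): {1fa0, 4f5a, 6cc0, 6fcf, 7a52, 9ae8, 9d00, a85c, bdae, c666, c8b3, cf07, cf78, de7e, fc83}.
fc83 is in that set, so it is an ancestor of 1fa0.

Yes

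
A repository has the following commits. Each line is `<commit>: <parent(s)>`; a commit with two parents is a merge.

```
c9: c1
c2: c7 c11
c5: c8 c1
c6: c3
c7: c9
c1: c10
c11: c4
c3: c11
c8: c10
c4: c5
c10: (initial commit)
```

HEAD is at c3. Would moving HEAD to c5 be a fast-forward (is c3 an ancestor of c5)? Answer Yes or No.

No

A fast-forward from c3 to c5 is possible iff c3 is an ancestor of c5.
Ancestors of c5: {c1, c10, c5, c8}.
c3 is not among them, so fast-forward is not possible.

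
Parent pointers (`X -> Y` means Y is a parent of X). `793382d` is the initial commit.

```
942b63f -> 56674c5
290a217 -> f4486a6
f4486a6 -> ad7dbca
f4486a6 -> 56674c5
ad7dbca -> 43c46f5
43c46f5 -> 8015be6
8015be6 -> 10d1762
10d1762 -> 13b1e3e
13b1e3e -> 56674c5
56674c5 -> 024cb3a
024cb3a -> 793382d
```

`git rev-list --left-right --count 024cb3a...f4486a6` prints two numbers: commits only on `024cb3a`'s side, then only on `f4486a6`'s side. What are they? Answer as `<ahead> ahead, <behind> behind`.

0 ahead, 7 behind

Reachable from 024cb3a: {024cb3a, 793382d}.
Reachable from f4486a6: {024cb3a, 10d1762, 13b1e3e, 43c46f5, 56674c5, 793382d, 8015be6, ad7dbca, f4486a6}.
Only in 024cb3a's history (ahead): {} — 0.
Only in f4486a6's history (behind): {10d1762, 13b1e3e, 43c46f5, 56674c5, 8015be6, ad7dbca, f4486a6} — 7.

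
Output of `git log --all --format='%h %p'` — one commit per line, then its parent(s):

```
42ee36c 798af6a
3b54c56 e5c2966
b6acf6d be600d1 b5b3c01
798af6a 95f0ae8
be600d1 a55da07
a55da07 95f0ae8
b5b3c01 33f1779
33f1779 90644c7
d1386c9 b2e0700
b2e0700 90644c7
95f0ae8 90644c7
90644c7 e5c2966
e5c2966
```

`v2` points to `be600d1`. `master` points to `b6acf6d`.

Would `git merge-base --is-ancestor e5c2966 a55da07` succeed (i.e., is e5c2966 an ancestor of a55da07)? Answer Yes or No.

Yes

Ancestors of a55da07 (commits reachable by following parents): {90644c7, 95f0ae8, a55da07, e5c2966}.
e5c2966 is in that set, so it is an ancestor of a55da07.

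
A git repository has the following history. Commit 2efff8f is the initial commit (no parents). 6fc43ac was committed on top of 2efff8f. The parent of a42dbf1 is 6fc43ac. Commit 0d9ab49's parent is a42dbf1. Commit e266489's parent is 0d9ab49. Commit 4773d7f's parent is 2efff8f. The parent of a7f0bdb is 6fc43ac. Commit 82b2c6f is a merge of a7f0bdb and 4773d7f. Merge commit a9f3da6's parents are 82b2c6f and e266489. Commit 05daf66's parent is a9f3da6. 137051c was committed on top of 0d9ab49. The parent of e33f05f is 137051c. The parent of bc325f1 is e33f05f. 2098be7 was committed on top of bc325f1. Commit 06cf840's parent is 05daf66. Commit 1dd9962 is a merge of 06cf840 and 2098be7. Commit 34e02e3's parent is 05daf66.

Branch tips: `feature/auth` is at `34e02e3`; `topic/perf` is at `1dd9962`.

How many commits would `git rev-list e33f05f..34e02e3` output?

Reachable from 34e02e3: {05daf66, 0d9ab49, 2efff8f, 34e02e3, 4773d7f, 6fc43ac, 82b2c6f, a42dbf1, a7f0bdb, a9f3da6, e266489}.
Reachable from e33f05f: {0d9ab49, 137051c, 2efff8f, 6fc43ac, a42dbf1, e33f05f}.
In 34e02e3's history but not e33f05f's: {05daf66, 34e02e3, 4773d7f, 82b2c6f, a7f0bdb, a9f3da6, e266489} — 7 commits.

7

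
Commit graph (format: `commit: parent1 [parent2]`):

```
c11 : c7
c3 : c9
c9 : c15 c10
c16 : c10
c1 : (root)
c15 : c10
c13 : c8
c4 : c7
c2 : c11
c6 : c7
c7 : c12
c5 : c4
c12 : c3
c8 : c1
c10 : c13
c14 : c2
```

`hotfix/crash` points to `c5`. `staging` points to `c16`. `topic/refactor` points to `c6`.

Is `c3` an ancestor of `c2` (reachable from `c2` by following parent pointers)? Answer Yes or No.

Ancestors of c2 (commits reachable by following parents): {c1, c10, c11, c12, c13, c15, c2, c3, c7, c8, c9}.
c3 is in that set, so it is an ancestor of c2.

Yes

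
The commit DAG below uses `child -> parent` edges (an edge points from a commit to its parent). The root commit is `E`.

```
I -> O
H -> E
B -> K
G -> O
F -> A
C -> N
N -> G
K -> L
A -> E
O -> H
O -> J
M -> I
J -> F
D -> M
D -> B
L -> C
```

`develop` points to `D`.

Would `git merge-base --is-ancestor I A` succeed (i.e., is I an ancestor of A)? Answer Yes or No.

Ancestors of A: {A, E}.
I is not in that set, so it is not an ancestor of A.

No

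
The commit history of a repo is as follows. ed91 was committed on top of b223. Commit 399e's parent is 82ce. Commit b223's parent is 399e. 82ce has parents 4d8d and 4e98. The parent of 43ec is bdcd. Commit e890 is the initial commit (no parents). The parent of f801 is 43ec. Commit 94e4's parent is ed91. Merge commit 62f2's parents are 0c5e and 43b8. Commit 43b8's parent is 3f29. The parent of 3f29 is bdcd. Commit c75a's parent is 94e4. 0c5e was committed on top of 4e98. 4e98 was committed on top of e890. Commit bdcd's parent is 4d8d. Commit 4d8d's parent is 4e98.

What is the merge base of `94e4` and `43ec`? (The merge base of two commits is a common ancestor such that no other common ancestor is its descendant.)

Ancestors of 94e4: {399e, 4d8d, 4e98, 82ce, 94e4, b223, e890, ed91}.
Ancestors of 43ec: {43ec, 4d8d, 4e98, bdcd, e890}.
Common ancestors: {4d8d, 4e98, e890}.
Among these, 4d8d is not an ancestor of any other common ancestor — it is the merge base.

4d8d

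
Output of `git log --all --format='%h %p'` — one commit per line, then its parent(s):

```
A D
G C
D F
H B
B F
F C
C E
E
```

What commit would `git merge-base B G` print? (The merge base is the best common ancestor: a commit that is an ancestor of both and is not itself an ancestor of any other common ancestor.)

Ancestors of B: {B, C, E, F}.
Ancestors of G: {C, E, G}.
Common ancestors: {C, E}.
Among these, C is not an ancestor of any other common ancestor — it is the merge base.

C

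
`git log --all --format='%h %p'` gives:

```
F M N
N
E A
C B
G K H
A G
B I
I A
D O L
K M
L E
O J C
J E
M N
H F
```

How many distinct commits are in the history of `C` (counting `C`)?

10

Walking parent pointers from C: reachable set = {A, B, C, F, G, H, I, K, M, N}.
That is 10 commits.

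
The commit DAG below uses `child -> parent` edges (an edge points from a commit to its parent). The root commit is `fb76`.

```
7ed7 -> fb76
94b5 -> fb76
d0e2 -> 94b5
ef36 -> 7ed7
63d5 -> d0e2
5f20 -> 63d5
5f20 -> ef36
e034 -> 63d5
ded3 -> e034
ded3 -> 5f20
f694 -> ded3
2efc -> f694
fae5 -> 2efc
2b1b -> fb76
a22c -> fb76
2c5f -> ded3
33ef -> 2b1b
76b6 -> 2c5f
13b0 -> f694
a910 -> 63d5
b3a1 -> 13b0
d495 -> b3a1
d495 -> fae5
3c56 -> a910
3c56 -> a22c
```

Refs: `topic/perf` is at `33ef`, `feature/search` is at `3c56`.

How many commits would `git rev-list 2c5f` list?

10

Walking parent pointers from 2c5f: reachable set = {2c5f, 5f20, 63d5, 7ed7, 94b5, d0e2, ded3, e034, ef36, fb76}.
That is 10 commits.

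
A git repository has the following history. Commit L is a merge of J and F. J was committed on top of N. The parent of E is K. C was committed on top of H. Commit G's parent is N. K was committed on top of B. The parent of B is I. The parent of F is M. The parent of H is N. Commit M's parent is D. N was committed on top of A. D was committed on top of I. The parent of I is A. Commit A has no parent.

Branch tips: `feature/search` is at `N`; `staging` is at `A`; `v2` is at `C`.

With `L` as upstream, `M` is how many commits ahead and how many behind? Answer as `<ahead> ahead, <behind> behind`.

0 ahead, 4 behind

Reachable from M: {A, D, I, M}.
Reachable from L: {A, D, F, I, J, L, M, N}.
Only in M's history (ahead): {} — 0.
Only in L's history (behind): {F, J, L, N} — 4.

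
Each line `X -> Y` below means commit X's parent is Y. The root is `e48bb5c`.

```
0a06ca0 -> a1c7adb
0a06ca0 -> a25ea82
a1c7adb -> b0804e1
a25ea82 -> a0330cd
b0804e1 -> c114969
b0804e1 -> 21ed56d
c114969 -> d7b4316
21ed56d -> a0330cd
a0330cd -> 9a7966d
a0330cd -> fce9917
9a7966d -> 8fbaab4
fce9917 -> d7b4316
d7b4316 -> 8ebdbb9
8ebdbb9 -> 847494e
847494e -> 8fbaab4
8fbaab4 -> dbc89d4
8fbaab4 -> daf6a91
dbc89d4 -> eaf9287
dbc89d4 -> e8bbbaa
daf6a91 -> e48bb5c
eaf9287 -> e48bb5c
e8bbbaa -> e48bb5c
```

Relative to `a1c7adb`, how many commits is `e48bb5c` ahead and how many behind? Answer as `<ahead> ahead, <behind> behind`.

0 ahead, 15 behind

Reachable from e48bb5c: {e48bb5c}.
Reachable from a1c7adb: {21ed56d, 847494e, 8ebdbb9, 8fbaab4, 9a7966d, a0330cd, a1c7adb, b0804e1, c114969, d7b4316, daf6a91, dbc89d4, e48bb5c, e8bbbaa, eaf9287, fce9917}.
Only in e48bb5c's history (ahead): {} — 0.
Only in a1c7adb's history (behind): {21ed56d, 847494e, 8ebdbb9, 8fbaab4, 9a7966d, a0330cd, a1c7adb, b0804e1, c114969, d7b4316, daf6a91, dbc89d4, e8bbbaa, eaf9287, fce9917} — 15.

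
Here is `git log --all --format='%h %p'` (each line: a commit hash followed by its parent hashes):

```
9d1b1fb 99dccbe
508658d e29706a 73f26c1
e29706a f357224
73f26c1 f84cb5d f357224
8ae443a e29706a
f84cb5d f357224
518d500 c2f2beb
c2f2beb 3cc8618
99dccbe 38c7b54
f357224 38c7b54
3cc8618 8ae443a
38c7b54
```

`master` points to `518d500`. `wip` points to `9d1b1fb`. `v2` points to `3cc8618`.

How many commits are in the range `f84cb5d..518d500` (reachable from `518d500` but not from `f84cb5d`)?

5

Reachable from 518d500: {38c7b54, 3cc8618, 518d500, 8ae443a, c2f2beb, e29706a, f357224}.
Reachable from f84cb5d: {38c7b54, f357224, f84cb5d}.
In 518d500's history but not f84cb5d's: {3cc8618, 518d500, 8ae443a, c2f2beb, e29706a} — 5 commits.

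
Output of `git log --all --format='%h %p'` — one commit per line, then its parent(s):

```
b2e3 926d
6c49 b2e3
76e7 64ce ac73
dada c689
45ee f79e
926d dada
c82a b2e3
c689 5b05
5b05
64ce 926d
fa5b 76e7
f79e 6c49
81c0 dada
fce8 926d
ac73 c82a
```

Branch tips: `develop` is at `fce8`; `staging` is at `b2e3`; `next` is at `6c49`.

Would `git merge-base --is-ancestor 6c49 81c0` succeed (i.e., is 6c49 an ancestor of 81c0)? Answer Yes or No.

No

Ancestors of 81c0: {5b05, 81c0, c689, dada}.
6c49 is not in that set, so it is not an ancestor of 81c0.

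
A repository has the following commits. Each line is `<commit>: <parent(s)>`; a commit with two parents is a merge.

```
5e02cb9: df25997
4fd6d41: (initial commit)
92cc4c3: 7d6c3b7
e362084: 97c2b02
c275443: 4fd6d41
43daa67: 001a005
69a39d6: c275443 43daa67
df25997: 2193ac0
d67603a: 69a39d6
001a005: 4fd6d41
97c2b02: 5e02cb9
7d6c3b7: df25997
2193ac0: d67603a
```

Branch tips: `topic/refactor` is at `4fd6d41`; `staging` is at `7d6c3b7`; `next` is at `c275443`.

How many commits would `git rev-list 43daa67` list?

Walking parent pointers from 43daa67: reachable set = {001a005, 43daa67, 4fd6d41}.
That is 3 commits.

3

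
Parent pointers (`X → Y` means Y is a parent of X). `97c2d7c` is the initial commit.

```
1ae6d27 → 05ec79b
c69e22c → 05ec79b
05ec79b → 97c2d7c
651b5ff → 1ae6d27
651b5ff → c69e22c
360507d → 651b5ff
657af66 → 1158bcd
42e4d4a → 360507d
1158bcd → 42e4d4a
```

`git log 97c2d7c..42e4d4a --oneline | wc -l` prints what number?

6

Reachable from 42e4d4a: {05ec79b, 1ae6d27, 360507d, 42e4d4a, 651b5ff, 97c2d7c, c69e22c}.
Reachable from 97c2d7c: {97c2d7c}.
In 42e4d4a's history but not 97c2d7c's: {05ec79b, 1ae6d27, 360507d, 42e4d4a, 651b5ff, c69e22c} — 6 commits.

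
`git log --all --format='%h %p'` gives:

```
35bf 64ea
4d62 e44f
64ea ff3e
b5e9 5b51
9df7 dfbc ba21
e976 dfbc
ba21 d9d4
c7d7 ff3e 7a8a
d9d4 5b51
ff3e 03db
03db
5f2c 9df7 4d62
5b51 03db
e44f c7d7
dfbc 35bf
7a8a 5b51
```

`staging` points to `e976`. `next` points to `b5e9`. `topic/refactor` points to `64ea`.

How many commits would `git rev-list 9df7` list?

Walking parent pointers from 9df7: reachable set = {03db, 35bf, 5b51, 64ea, 9df7, ba21, d9d4, dfbc, ff3e}.
That is 9 commits.

9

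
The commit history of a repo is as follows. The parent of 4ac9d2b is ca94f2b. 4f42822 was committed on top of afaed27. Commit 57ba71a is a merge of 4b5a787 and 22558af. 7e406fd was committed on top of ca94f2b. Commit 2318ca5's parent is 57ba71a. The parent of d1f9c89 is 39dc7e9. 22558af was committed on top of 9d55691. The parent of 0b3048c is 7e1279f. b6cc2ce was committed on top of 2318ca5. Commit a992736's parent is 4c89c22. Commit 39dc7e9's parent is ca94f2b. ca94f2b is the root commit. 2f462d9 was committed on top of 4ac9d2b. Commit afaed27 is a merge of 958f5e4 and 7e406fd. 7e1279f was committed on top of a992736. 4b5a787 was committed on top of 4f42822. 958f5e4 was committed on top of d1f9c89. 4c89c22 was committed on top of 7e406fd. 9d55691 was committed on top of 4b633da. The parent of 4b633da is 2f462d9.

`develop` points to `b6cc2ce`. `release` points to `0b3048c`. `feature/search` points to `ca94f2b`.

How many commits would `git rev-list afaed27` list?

Walking parent pointers from afaed27: reachable set = {39dc7e9, 7e406fd, 958f5e4, afaed27, ca94f2b, d1f9c89}.
That is 6 commits.

6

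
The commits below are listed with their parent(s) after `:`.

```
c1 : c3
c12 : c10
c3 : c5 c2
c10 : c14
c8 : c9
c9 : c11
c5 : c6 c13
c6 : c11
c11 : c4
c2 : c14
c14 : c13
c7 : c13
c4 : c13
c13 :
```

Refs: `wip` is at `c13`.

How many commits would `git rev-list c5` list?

Walking parent pointers from c5: reachable set = {c11, c13, c4, c5, c6}.
That is 5 commits.

5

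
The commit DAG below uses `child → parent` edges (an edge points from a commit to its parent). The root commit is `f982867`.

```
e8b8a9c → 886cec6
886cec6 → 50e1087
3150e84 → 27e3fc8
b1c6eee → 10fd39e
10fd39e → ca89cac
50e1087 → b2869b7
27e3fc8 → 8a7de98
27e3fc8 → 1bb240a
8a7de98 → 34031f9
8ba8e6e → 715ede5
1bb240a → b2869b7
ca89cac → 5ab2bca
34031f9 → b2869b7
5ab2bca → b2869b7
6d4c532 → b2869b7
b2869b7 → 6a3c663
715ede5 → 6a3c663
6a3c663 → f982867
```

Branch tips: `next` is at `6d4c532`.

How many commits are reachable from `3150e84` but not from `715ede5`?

6

Reachable from 3150e84: {1bb240a, 27e3fc8, 3150e84, 34031f9, 6a3c663, 8a7de98, b2869b7, f982867}.
Reachable from 715ede5: {6a3c663, 715ede5, f982867}.
In 3150e84's history but not 715ede5's: {1bb240a, 27e3fc8, 3150e84, 34031f9, 8a7de98, b2869b7} — 6 commits.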